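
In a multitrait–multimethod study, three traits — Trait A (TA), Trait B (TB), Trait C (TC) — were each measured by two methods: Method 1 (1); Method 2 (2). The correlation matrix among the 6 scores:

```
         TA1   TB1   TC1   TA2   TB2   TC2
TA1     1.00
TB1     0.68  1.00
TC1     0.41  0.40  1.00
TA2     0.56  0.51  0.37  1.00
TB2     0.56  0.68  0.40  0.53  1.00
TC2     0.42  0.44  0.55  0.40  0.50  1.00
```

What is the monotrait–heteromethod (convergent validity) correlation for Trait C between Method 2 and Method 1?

Same trait (TC), different methods: r(TC2, TC1) = 0.55.

0.55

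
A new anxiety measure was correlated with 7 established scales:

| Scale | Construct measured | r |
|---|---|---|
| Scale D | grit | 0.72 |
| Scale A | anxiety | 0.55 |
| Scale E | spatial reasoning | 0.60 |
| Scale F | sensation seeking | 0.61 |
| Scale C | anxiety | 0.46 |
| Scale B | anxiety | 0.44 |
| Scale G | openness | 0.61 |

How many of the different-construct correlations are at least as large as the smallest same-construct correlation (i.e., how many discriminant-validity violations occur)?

4

Convergent (same construct = anxiety): Scale A, Scale C, Scale B.
Smallest convergent = 0.44. Discriminant values: 0.72, 0.60, 0.61, 0.61; count ≥ 0.44 → 4.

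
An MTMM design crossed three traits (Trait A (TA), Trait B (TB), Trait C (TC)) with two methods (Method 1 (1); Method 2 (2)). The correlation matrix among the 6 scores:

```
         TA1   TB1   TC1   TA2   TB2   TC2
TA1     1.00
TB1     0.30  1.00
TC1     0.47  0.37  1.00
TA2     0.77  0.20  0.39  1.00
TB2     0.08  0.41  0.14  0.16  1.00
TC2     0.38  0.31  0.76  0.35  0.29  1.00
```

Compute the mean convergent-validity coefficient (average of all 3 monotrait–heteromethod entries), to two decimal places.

0.65

Convergent values: 0.77, 0.41, 0.76; mean = 1.94/3 = 0.65.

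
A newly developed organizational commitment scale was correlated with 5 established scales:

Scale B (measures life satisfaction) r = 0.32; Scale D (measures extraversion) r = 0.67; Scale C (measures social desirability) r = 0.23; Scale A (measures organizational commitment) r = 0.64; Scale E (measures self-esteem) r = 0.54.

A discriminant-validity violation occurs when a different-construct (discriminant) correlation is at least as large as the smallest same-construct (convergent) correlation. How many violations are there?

1

Convergent (same construct = organizational commitment): Scale A.
Smallest convergent = 0.64. Discriminant values: 0.32, 0.67, 0.23, 0.54; count ≥ 0.64 → 1.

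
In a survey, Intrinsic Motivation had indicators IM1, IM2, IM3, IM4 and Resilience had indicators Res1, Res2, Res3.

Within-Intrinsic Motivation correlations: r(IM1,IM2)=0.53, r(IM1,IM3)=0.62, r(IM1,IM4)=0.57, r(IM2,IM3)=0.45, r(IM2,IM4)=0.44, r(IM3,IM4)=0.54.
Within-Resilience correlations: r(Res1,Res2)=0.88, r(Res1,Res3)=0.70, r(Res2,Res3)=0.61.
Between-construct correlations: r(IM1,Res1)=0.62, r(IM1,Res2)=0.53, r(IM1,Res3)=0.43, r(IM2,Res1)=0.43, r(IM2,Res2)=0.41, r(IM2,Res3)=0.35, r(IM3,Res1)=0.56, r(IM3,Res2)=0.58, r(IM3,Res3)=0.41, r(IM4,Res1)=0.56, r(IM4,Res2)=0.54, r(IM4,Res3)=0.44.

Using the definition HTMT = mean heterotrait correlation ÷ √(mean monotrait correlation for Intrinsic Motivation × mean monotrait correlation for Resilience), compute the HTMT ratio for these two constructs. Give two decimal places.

Between-construct mean = 5.86/12 = 0.4883.
Mean within-IM = 3.15/6 = 0.5250; mean within-Res = 2.19/3 = 0.7300.
Geometric mean = √(0.5250 × 0.7300) = 0.6191.
HTMT = 0.4883 / 0.6191 = 0.79.

0.79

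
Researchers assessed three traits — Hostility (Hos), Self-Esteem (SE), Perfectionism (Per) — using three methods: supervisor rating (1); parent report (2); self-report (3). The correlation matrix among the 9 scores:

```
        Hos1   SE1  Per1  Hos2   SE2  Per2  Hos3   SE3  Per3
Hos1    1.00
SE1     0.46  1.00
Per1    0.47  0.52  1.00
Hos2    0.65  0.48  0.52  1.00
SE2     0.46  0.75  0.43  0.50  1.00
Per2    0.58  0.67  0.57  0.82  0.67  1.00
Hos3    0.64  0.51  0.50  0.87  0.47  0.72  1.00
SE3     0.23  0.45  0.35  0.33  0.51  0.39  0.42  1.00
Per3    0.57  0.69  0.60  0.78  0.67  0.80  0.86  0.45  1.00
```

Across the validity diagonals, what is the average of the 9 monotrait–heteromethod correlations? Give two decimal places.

0.65

Convergent values: 0.65, 0.64, 0.87, 0.75, 0.45, 0.51, 0.57, 0.60, 0.80; mean = 5.84/9 = 0.65.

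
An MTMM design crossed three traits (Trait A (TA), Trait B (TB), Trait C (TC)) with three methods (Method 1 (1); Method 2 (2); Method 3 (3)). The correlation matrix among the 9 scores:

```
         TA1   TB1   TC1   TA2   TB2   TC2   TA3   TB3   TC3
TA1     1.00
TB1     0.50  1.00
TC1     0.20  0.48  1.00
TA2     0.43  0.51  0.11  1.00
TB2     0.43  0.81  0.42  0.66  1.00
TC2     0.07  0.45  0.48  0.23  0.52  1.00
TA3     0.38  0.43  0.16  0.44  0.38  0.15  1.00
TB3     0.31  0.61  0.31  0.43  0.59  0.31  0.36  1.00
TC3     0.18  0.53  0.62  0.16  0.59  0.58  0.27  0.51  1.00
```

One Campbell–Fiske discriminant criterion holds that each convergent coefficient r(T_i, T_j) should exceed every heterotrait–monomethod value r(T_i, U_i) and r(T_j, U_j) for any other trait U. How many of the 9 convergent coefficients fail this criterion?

5

Checking each validity diagonal entry against its comparison values:
TA (methods 1·2): 0.43 vs {0.50, 0.66, 0.20, 0.23} → fail.
TA (methods 1·3): 0.38 vs {0.50, 0.36, 0.20, 0.27} → fail.
TA (methods 2·3): 0.44 vs {0.66, 0.36, 0.23, 0.27} → fail.
TB (methods 1·2): 0.81 vs {0.50, 0.66, 0.48, 0.52} → pass.
TB (methods 1·3): 0.61 vs {0.50, 0.36, 0.48, 0.51} → pass.
TB (methods 2·3): 0.59 vs {0.66, 0.36, 0.52, 0.51} → fail.
TC (methods 1·2): 0.48 vs {0.20, 0.23, 0.48, 0.52} → fail.
TC (methods 1·3): 0.62 vs {0.20, 0.27, 0.48, 0.51} → pass.
TC (methods 2·3): 0.58 vs {0.23, 0.27, 0.52, 0.51} → pass.
5 of 9 fail.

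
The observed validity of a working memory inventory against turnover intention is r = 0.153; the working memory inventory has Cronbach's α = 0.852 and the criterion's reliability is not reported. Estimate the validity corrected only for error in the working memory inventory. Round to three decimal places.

0.166

Single correction: r_c = r_obs / √r_xx = 0.153 / √0.852 = 0.153 / 0.9230 ≈ 0.166.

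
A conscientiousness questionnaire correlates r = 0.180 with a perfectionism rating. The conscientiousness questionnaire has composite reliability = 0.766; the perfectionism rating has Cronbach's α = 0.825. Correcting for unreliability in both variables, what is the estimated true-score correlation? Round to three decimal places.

0.226

r_true = r_obs / √(r_xx · r_yy) = 0.180 / √(0.766 × 0.825) = 0.180 / √0.631950 = 0.180 / 0.7950 ≈ 0.226.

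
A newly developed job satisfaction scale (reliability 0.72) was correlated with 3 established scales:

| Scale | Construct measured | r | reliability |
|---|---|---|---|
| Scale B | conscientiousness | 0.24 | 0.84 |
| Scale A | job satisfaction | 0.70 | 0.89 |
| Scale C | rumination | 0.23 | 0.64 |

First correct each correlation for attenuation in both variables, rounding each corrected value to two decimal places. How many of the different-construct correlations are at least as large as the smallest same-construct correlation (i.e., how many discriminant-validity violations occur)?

0

Disattenuated r (r / √(r_scale · r_new)):
  Scale B (disc): 0.24 / √(0.84·0.72) = 0.31
  Scale A (conv): 0.70 / √(0.89·0.72) = 0.87
  Scale C (disc): 0.23 / √(0.64·0.72) = 0.34
Smallest convergent = 0.87. Discriminant values: 0.31, 0.34; count ≥ 0.87 → 0.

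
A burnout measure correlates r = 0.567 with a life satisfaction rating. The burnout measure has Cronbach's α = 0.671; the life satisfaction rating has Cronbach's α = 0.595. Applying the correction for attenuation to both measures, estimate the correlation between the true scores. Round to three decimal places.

r_true = r_obs / √(r_xx · r_yy) = 0.567 / √(0.671 × 0.595) = 0.567 / √0.399245 = 0.567 / 0.6319 ≈ 0.897.

0.897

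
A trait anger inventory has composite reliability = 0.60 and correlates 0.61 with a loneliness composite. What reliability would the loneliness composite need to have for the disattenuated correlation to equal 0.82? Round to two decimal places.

0.92

r_true = r_obs / √(r_xx · r_yy) ⇒ 0.82 = 0.61 / √(0.60 · r_yy).
√(0.60 · r_yy) = 0.61 / 0.82 = 0.7439; 0.60 · r_yy = 0.5534; r_yy = 0.5534 / 0.60 ≈ 0.92.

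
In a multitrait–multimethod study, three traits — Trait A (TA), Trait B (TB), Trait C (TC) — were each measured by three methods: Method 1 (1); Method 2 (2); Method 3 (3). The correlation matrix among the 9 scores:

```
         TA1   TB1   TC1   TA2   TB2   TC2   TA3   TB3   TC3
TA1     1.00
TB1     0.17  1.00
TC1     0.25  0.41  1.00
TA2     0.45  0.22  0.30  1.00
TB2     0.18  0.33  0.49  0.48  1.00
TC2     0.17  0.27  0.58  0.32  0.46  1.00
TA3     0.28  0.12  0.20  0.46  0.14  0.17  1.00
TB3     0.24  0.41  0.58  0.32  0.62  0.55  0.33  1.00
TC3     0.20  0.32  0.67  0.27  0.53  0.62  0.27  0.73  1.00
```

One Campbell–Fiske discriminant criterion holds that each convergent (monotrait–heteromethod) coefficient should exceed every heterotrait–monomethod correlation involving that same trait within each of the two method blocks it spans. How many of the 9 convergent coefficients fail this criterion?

8

Checking each validity diagonal entry against its comparison values:
TA (methods 1·2): 0.45 vs {0.17, 0.48, 0.25, 0.32} → fail.
TA (methods 1·3): 0.28 vs {0.17, 0.33, 0.25, 0.27} → fail.
TA (methods 2·3): 0.46 vs {0.48, 0.33, 0.32, 0.27} → fail.
TB (methods 1·2): 0.33 vs {0.17, 0.48, 0.41, 0.46} → fail.
TB (methods 1·3): 0.41 vs {0.17, 0.33, 0.41, 0.73} → fail.
TB (methods 2·3): 0.62 vs {0.48, 0.33, 0.46, 0.73} → fail.
TC (methods 1·2): 0.58 vs {0.25, 0.32, 0.41, 0.46} → pass.
TC (methods 1·3): 0.67 vs {0.25, 0.27, 0.41, 0.73} → fail.
TC (methods 2·3): 0.62 vs {0.32, 0.27, 0.46, 0.73} → fail.
8 of 9 fail.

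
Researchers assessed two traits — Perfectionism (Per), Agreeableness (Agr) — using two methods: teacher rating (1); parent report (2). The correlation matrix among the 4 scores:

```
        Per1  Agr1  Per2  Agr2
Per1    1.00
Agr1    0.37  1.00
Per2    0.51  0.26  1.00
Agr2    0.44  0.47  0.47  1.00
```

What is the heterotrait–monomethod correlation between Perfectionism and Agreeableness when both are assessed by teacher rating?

0.37

Different traits, same method: r(Per1, Agr1) = 0.37.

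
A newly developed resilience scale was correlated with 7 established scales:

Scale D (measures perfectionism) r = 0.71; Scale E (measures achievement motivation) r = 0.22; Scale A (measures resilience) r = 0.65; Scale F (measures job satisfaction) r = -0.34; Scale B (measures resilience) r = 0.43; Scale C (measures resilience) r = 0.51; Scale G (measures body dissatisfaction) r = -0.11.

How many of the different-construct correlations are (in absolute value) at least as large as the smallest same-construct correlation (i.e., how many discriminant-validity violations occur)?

Convergent (same construct = resilience): Scale A, Scale B, Scale C.
Smallest convergent = 0.43. Discriminant |r|: 0.71, 0.22, 0.34, 0.11; count ≥ 0.43 → 1.

1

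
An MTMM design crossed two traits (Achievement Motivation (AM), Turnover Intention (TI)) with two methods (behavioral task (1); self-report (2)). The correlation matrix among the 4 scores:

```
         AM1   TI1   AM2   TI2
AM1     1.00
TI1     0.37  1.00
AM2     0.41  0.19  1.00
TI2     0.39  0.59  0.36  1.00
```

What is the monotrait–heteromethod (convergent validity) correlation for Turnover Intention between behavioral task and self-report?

0.59

Same trait (TI), different methods: r(TI1, TI2) = 0.59.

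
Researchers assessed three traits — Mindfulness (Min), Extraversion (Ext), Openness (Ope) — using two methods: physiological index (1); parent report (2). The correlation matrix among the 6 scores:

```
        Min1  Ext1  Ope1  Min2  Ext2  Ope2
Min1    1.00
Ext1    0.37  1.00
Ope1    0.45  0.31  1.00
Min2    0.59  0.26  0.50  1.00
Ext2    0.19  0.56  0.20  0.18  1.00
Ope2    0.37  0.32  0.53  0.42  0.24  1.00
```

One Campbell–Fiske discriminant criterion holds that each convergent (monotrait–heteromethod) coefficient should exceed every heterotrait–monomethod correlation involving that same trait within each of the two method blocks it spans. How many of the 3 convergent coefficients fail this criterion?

0

Convergent coefficients and their comparison sets:
Min (methods 1·2): 0.59 vs {0.37, 0.18, 0.45, 0.42} → pass.
Ext (methods 1·2): 0.56 vs {0.37, 0.18, 0.31, 0.24} → pass.
Ope (methods 1·2): 0.53 vs {0.45, 0.42, 0.31, 0.24} → pass.
0 of 3 fail.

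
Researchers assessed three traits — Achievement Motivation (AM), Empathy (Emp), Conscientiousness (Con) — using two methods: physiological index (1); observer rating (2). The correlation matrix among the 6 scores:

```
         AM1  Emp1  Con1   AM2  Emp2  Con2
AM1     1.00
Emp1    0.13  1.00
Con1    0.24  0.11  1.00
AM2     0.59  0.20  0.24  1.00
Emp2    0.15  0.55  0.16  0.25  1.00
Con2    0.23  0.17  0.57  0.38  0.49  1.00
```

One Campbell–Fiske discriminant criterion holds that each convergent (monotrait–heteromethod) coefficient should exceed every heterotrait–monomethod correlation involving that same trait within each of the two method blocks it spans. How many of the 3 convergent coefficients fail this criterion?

Checking each validity diagonal entry against its comparison values:
AM (methods 1·2): 0.59 vs {0.13, 0.25, 0.24, 0.38} → pass.
Emp (methods 1·2): 0.55 vs {0.13, 0.25, 0.11, 0.49} → pass.
Con (methods 1·2): 0.57 vs {0.24, 0.38, 0.11, 0.49} → pass.
0 of 3 fail.

0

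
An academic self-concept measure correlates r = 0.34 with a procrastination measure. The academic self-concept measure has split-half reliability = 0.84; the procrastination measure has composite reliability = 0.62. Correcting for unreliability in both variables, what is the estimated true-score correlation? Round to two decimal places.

0.47

r_true = r_obs / √(r_xx · r_yy) = 0.34 / √(0.84 × 0.62) = 0.34 / √0.5208 = 0.34 / 0.7217 ≈ 0.47.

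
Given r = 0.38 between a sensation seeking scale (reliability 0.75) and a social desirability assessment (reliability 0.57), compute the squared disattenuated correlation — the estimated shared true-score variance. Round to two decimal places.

Disattenuated r = 0.38 / √(0.75 × 0.57) = 0.38 / 0.6538 = 0.5812.
Shared true-score variance = 0.5812² = 0.3378 ≈ 0.34.

0.34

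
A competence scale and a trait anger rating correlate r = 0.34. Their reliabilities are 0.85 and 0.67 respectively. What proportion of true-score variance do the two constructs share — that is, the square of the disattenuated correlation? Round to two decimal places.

0.20

Disattenuated r = 0.34 / √(0.85 × 0.67) = 0.34 / 0.7547 = 0.4505.
Shared true-score variance = 0.4505² = 0.2030 ≈ 0.20.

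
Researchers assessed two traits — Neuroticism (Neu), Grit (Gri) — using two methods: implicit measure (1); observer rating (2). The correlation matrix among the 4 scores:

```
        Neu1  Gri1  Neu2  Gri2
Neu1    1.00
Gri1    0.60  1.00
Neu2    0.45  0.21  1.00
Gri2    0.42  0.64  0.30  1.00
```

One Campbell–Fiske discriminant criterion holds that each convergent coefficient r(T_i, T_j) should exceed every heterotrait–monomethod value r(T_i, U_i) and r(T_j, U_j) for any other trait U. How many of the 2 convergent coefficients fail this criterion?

1

Convergent coefficients and their comparison sets:
Neu (methods 1·2): 0.45 vs {0.60, 0.30} → fail.
Gri (methods 1·2): 0.64 vs {0.60, 0.30} → pass.
1 of 2 fail.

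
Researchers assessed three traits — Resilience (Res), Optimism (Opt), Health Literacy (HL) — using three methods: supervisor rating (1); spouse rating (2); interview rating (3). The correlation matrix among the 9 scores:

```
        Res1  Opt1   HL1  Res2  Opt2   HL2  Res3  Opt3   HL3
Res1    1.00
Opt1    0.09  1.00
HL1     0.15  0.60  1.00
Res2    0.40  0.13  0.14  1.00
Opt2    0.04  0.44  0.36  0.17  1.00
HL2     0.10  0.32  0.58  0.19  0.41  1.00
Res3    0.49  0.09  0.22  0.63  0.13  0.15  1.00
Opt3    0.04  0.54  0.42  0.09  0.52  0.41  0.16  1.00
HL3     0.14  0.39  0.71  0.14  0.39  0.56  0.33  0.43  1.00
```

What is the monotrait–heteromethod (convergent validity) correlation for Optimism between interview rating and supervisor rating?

Same trait (Opt), different methods: r(Opt3, Opt1) = 0.54.

0.54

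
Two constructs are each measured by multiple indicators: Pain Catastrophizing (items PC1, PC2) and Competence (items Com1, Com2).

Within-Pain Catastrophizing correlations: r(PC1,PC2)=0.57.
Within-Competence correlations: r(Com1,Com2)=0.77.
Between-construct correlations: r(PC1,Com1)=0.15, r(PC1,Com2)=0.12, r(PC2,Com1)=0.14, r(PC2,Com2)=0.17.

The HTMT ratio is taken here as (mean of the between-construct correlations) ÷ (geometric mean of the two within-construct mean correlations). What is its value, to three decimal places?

Mean heterotrait r = 0.58/4 = 0.1450.
Mean within-PC = 0.57/1 = 0.5700; mean within-Com = 0.77/1 = 0.7700.
Geometric mean = √(0.5700 × 0.7700) = 0.6625.
HTMT = 0.1450 / 0.6625 = 0.219.

0.219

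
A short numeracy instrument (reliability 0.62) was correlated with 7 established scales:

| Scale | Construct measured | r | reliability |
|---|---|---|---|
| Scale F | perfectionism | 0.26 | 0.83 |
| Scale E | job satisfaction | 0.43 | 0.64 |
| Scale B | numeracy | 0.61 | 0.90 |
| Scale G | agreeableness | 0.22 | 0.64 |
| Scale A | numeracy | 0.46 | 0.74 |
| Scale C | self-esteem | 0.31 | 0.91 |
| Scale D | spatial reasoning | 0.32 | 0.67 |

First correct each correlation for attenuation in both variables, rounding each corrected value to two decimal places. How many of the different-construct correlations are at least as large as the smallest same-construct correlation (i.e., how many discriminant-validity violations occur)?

1

Disattenuated r (r / √(r_scale · r_new)):
  Scale F (disc): 0.26 / √(0.83·0.62) = 0.36
  Scale E (disc): 0.43 / √(0.64·0.62) = 0.68
  Scale B (conv): 0.61 / √(0.90·0.62) = 0.82
  Scale G (disc): 0.22 / √(0.64·0.62) = 0.35
  Scale A (conv): 0.46 / √(0.74·0.62) = 0.68
  Scale C (disc): 0.31 / √(0.91·0.62) = 0.41
  Scale D (disc): 0.32 / √(0.67·0.62) = 0.50
Smallest convergent = 0.68. Discriminant values: 0.36, 0.68, 0.35, 0.41, 0.50; count ≥ 0.68 → 1.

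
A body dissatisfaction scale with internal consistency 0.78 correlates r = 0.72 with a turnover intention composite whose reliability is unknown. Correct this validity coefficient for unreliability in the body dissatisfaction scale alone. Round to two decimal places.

0.82

Single correction: r_c = r_obs / √r_xx = 0.72 / √0.78 = 0.72 / 0.8832 ≈ 0.82.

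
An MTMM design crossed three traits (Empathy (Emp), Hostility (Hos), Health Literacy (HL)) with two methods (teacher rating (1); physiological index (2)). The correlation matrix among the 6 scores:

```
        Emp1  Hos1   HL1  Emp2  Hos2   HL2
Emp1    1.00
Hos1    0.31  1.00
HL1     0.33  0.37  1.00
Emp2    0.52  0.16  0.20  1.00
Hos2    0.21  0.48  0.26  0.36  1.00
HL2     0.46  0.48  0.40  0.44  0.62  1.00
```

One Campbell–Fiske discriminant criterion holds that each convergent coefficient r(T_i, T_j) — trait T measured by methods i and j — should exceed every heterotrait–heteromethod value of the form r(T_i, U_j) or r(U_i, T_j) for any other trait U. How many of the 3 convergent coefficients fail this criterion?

2

Each convergent coefficient versus the relevant comparison correlations:
Emp (methods 1·2): 0.52 vs {0.21, 0.16, 0.46, 0.20} → pass.
Hos (methods 1·2): 0.48 vs {0.16, 0.21, 0.48, 0.26} → fail.
HL (methods 1·2): 0.40 vs {0.20, 0.46, 0.26, 0.48} → fail.
2 of 3 fail.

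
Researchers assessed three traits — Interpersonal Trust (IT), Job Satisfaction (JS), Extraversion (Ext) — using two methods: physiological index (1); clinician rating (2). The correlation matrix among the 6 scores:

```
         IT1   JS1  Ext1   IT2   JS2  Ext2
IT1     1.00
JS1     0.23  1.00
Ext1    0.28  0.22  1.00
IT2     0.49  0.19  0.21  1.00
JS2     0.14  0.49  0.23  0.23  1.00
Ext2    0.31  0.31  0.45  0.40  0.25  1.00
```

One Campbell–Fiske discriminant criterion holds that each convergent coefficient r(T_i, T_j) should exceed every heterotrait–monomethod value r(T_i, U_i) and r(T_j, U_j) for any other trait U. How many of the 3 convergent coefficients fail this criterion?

0

Checking each validity diagonal entry against its comparison values:
IT (methods 1·2): 0.49 vs {0.23, 0.23, 0.28, 0.40} → pass.
JS (methods 1·2): 0.49 vs {0.23, 0.23, 0.22, 0.25} → pass.
Ext (methods 1·2): 0.45 vs {0.28, 0.40, 0.22, 0.25} → pass.
0 of 3 fail.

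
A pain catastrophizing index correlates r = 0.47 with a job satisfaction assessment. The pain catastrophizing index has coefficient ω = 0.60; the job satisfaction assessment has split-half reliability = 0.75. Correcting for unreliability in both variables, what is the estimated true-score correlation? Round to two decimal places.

0.70

r_true = r_obs / √(r_xx · r_yy) = 0.47 / √(0.60 × 0.75) = 0.47 / √0.4500 = 0.47 / 0.6708 ≈ 0.70.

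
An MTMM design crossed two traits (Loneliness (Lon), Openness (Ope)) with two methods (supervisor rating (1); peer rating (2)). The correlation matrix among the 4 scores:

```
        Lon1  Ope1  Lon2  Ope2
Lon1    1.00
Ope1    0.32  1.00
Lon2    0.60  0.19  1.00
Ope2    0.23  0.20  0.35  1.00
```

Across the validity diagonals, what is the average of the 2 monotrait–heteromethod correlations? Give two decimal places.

Convergent values: 0.60, 0.20; mean = 0.80/2 = 0.40.

0.40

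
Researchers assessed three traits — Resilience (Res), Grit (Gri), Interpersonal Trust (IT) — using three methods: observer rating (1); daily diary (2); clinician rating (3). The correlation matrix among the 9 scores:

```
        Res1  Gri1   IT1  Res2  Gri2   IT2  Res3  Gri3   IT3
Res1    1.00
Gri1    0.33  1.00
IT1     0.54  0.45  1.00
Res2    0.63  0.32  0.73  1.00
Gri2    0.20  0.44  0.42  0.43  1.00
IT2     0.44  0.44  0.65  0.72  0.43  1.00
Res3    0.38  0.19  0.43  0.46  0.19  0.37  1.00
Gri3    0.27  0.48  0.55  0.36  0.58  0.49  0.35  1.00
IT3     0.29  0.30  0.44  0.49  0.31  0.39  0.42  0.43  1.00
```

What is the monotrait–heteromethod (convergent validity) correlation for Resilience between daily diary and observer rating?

Same trait (Res), different methods: r(Res2, Res1) = 0.63.

0.63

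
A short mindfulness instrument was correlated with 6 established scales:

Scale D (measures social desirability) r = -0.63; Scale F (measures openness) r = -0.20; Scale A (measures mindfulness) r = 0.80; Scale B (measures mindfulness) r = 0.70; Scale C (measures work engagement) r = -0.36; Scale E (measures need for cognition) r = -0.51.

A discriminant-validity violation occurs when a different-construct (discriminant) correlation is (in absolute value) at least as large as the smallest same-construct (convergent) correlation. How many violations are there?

Convergent (same construct = mindfulness): Scale A, Scale B.
Smallest convergent = 0.70. Discriminant |r|: 0.63, 0.20, 0.36, 0.51; count ≥ 0.70 → 0.

0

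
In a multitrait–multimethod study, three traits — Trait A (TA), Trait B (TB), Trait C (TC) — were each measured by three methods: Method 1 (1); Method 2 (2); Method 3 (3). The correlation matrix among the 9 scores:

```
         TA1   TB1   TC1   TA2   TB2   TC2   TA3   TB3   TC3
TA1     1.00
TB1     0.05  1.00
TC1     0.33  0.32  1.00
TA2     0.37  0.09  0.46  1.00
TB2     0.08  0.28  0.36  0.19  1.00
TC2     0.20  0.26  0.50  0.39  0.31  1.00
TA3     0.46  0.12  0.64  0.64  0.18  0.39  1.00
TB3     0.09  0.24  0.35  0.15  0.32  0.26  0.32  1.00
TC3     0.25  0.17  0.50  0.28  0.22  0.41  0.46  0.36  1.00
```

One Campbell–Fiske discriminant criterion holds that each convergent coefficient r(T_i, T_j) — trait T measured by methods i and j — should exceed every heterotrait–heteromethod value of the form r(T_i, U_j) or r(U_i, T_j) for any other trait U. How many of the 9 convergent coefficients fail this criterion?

Convergent coefficients and their comparison sets:
TA (methods 1·2): 0.37 vs {0.08, 0.09, 0.20, 0.46} → fail.
TA (methods 1·3): 0.46 vs {0.09, 0.12, 0.25, 0.64} → fail.
TA (methods 2·3): 0.64 vs {0.15, 0.18, 0.28, 0.39} → pass.
TB (methods 1·2): 0.28 vs {0.09, 0.08, 0.26, 0.36} → fail.
TB (methods 1·3): 0.24 vs {0.12, 0.09, 0.17, 0.35} → fail.
TB (methods 2·3): 0.32 vs {0.18, 0.15, 0.22, 0.26} → pass.
TC (methods 1·2): 0.50 vs {0.46, 0.20, 0.36, 0.26} → pass.
TC (methods 1·3): 0.50 vs {0.64, 0.25, 0.35, 0.17} → fail.
TC (methods 2·3): 0.41 vs {0.39, 0.28, 0.26, 0.22} → pass.
5 of 9 fail.

5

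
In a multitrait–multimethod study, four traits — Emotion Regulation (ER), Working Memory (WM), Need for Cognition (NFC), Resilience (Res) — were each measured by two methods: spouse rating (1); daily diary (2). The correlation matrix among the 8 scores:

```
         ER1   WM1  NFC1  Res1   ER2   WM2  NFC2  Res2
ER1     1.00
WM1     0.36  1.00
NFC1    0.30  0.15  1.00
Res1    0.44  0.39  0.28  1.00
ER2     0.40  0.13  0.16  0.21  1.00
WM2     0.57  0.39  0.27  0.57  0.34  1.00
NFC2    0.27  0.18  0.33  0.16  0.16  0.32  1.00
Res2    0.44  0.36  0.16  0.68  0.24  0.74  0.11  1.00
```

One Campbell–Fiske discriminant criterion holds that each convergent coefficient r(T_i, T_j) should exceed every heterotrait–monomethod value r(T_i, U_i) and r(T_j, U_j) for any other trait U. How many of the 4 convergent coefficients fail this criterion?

Each convergent coefficient versus the relevant comparison correlations:
ER (methods 1·2): 0.40 vs {0.36, 0.34, 0.30, 0.16, 0.44, 0.24} → fail.
WM (methods 1·2): 0.39 vs {0.36, 0.34, 0.15, 0.32, 0.39, 0.74} → fail.
NFC (methods 1·2): 0.33 vs {0.30, 0.16, 0.15, 0.32, 0.28, 0.11} → pass.
Res (methods 1·2): 0.68 vs {0.44, 0.24, 0.39, 0.74, 0.28, 0.11} → fail.
3 of 4 fail.

3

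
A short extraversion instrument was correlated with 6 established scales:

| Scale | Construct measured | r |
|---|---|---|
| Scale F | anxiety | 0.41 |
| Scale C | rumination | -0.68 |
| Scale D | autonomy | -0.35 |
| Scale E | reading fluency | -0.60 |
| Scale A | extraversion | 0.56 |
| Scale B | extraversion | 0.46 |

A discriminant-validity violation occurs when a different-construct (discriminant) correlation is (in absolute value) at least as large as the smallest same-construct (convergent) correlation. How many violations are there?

2

Convergent (same construct = extraversion): Scale A, Scale B.
Smallest convergent = 0.46. Discriminant |r|: 0.41, 0.68, 0.35, 0.60; count ≥ 0.46 → 2.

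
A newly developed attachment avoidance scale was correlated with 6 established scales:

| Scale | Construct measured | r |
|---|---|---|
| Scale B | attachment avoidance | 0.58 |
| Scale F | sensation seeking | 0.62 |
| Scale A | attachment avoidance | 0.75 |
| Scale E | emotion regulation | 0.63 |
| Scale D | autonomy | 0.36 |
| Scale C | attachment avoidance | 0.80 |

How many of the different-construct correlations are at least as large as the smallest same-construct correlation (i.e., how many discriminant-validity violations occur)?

2

Convergent (same construct = attachment avoidance): Scale B, Scale A, Scale C.
Smallest convergent = 0.58. Discriminant values: 0.62, 0.63, 0.36; count ≥ 0.58 → 2.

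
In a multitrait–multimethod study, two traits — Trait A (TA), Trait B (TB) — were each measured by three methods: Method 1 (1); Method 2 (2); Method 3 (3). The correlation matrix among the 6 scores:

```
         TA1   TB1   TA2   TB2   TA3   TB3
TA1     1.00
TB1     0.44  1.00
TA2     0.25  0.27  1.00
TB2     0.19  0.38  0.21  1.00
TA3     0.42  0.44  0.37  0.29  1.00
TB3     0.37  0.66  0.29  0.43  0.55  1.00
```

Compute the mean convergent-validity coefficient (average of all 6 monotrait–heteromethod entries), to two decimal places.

Convergent values: 0.25, 0.42, 0.37, 0.38, 0.66, 0.43; mean = 2.51/6 = 0.42.

0.42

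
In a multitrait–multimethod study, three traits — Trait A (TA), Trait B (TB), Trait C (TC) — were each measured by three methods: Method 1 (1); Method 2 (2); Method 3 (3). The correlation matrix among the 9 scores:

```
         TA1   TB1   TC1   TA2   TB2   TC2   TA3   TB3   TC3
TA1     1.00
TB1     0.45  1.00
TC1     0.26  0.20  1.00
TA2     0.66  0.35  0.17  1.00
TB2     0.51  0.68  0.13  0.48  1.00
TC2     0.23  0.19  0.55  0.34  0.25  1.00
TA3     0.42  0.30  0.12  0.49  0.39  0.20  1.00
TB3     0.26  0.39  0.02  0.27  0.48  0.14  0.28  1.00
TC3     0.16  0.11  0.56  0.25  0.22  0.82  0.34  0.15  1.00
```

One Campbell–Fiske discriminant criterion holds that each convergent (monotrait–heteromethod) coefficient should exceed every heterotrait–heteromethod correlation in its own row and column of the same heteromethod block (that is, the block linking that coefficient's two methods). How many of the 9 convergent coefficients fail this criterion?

0

Convergent coefficients and their comparison sets:
TA (methods 1·2): 0.66 vs {0.51, 0.35, 0.23, 0.17} → pass.
TA (methods 1·3): 0.42 vs {0.26, 0.30, 0.16, 0.12} → pass.
TA (methods 2·3): 0.49 vs {0.27, 0.39, 0.25, 0.20} → pass.
TB (methods 1·2): 0.68 vs {0.35, 0.51, 0.19, 0.13} → pass.
TB (methods 1·3): 0.39 vs {0.30, 0.26, 0.11, 0.02} → pass.
TB (methods 2·3): 0.48 vs {0.39, 0.27, 0.22, 0.14} → pass.
TC (methods 1·2): 0.55 vs {0.17, 0.23, 0.13, 0.19} → pass.
TC (methods 1·3): 0.56 vs {0.12, 0.16, 0.02, 0.11} → pass.
TC (methods 2·3): 0.82 vs {0.20, 0.25, 0.14, 0.22} → pass.
0 of 9 fail.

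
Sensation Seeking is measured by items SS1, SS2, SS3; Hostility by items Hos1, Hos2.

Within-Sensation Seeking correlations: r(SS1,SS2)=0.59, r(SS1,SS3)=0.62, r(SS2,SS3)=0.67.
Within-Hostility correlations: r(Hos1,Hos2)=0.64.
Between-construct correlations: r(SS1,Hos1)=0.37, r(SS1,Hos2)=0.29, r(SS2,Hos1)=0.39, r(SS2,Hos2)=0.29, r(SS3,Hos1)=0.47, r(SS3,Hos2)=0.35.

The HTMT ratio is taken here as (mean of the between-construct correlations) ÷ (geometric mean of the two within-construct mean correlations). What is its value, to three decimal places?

Mean between = 2.16/6 = 0.3600.
Mean within-SS = 1.88/3 = 0.6267; mean within-Hos = 0.64/1 = 0.6400.
Geometric mean = √(0.6267 × 0.6400) = 0.6333.
HTMT = 0.3600 / 0.6333 = 0.568.

0.568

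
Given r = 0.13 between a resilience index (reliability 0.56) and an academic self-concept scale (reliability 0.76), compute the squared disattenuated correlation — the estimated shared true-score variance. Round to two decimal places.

0.04

Disattenuated r = 0.13 / √(0.56 × 0.76) = 0.13 / 0.6524 = 0.1993.
Shared true-score variance = 0.1993² = 0.0397 ≈ 0.04.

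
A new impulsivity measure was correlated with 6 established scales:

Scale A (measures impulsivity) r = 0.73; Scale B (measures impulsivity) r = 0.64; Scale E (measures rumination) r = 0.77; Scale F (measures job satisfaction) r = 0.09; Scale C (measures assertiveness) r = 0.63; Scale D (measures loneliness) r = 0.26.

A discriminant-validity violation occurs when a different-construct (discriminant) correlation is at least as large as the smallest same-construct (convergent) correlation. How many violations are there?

1

Convergent (same construct = impulsivity): Scale A, Scale B.
Smallest convergent = 0.64. Discriminant values: 0.77, 0.09, 0.63, 0.26; count ≥ 0.64 → 1.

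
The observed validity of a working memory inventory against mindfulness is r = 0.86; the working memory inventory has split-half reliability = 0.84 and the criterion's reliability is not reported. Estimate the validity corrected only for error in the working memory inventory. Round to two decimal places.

Single correction: r_c = r_obs / √r_xx = 0.86 / √0.84 = 0.86 / 0.9165 ≈ 0.94.

0.94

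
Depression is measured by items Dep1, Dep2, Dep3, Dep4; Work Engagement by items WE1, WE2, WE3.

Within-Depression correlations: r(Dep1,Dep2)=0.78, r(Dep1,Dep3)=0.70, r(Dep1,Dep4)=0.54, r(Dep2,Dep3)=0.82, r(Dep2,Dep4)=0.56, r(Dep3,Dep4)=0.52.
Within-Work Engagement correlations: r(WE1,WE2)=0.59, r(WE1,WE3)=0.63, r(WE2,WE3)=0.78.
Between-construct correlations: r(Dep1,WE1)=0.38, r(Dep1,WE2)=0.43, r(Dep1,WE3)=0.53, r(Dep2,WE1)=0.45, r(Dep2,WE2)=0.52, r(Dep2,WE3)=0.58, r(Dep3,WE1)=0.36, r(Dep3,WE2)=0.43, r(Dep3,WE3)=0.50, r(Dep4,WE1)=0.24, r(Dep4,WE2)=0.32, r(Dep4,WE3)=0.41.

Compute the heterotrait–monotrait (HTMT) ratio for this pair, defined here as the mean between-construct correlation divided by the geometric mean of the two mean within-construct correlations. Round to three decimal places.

0.650

Mean heterotrait r = 5.15/12 = 0.4292.
Mean within-Dep = 3.92/6 = 0.6533; mean within-WE = 2.00/3 = 0.6667.
Geometric mean = √(0.6533 × 0.6667) = 0.6600.
HTMT = 0.4292 / 0.6600 = 0.650.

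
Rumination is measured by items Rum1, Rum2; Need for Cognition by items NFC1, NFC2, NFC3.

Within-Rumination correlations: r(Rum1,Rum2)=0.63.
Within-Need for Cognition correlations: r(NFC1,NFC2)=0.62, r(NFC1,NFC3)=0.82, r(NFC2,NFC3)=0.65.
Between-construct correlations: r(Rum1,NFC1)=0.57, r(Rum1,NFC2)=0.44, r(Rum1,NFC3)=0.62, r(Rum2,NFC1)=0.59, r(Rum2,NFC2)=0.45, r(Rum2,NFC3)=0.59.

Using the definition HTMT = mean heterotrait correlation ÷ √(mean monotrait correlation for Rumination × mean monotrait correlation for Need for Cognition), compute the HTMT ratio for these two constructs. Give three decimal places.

0.820

Between-construct mean = 3.26/6 = 0.5433.
Mean within-Rum = 0.63/1 = 0.6300; mean within-NFC = 2.09/3 = 0.6967.
Geometric mean = √(0.6300 × 0.6967) = 0.6625.
HTMT = 0.5433 / 0.6625 = 0.820.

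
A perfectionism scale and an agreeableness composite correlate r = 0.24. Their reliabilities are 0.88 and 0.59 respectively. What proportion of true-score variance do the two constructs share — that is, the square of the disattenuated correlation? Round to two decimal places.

0.11

Disattenuated r = 0.24 / √(0.88 × 0.59) = 0.24 / 0.7206 = 0.3331.
Shared true-score variance = 0.3331² = 0.1110 ≈ 0.11.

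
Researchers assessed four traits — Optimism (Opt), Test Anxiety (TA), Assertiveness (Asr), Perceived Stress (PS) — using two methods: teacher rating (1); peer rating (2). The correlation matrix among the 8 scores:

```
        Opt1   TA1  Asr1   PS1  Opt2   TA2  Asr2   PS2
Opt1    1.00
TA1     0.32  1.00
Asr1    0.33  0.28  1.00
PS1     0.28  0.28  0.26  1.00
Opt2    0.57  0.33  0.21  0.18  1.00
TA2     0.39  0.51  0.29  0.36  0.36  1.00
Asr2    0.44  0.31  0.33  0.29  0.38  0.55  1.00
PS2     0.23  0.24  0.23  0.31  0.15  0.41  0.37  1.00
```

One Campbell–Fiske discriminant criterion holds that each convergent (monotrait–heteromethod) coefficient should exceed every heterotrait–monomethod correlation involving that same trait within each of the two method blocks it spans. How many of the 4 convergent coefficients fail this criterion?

3

Convergent coefficients and their comparison sets:
Opt (methods 1·2): 0.57 vs {0.32, 0.36, 0.33, 0.38, 0.28, 0.15} → pass.
TA (methods 1·2): 0.51 vs {0.32, 0.36, 0.28, 0.55, 0.28, 0.41} → fail.
Asr (methods 1·2): 0.33 vs {0.33, 0.38, 0.28, 0.55, 0.26, 0.37} → fail.
PS (methods 1·2): 0.31 vs {0.28, 0.15, 0.28, 0.41, 0.26, 0.37} → fail.
3 of 4 fail.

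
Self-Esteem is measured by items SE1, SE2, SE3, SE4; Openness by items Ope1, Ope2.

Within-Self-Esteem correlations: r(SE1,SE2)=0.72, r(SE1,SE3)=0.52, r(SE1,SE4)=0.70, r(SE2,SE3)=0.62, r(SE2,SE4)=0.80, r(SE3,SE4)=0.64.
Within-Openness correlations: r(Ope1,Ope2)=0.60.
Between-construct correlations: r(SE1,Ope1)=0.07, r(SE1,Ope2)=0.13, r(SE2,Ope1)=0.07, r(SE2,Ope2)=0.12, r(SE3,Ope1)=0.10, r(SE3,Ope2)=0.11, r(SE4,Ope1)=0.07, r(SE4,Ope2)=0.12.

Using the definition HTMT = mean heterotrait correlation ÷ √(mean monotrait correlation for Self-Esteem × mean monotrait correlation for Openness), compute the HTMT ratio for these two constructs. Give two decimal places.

0.16

Between-construct mean = 0.79/8 = 0.0988.
Mean within-SE = 4.00/6 = 0.6667; mean within-Ope = 0.60/1 = 0.6000.
Geometric mean = √(0.6667 × 0.6000) = 0.6325.
HTMT = 0.0988 / 0.6325 = 0.16.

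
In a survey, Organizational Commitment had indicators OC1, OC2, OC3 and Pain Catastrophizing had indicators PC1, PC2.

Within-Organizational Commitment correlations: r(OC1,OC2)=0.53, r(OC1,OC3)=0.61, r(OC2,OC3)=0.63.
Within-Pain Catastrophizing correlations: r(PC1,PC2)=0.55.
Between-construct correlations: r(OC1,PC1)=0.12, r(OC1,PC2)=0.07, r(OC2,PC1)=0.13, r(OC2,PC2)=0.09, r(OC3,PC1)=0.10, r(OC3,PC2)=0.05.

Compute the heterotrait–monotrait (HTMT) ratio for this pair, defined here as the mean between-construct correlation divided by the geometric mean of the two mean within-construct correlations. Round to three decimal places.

Between-construct mean = 0.56/6 = 0.0933.
Mean within-OC = 1.77/3 = 0.5900; mean within-PC = 0.55/1 = 0.5500.
Geometric mean = √(0.5900 × 0.5500) = 0.5696.
HTMT = 0.0933 / 0.5696 = 0.164.

0.164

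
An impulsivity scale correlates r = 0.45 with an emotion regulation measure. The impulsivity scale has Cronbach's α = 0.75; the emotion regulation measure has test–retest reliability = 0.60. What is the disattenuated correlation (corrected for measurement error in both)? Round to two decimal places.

r_true = r_obs / √(r_xx · r_yy) = 0.45 / √(0.75 × 0.60) = 0.45 / √0.4500 = 0.45 / 0.6708 ≈ 0.67.

0.67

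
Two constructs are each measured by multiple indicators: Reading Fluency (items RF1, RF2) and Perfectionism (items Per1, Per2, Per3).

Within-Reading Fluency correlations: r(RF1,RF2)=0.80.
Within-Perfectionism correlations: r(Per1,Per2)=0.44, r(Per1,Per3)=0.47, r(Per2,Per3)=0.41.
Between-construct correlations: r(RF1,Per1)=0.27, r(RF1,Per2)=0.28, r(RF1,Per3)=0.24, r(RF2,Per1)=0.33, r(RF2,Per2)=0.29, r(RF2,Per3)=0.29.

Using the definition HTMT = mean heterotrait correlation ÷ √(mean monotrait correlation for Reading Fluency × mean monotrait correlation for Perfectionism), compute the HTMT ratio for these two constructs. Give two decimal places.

0.48

Mean between = 1.70/6 = 0.2833.
Mean within-RF = 0.80/1 = 0.8000; mean within-Per = 1.32/3 = 0.4400.
Geometric mean = √(0.8000 × 0.4400) = 0.5933.
HTMT = 0.2833 / 0.5933 = 0.48.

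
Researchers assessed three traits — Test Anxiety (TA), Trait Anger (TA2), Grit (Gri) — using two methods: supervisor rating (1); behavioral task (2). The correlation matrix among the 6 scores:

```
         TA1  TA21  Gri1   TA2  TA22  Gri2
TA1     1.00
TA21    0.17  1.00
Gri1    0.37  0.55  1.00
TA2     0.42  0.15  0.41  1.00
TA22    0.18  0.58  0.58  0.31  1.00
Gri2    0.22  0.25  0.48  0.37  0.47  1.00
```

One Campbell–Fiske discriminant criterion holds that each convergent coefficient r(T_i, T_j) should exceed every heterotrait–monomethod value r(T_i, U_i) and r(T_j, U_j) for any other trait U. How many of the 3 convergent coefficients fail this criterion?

1

Each convergent coefficient versus the relevant comparison correlations:
TA (methods 1·2): 0.42 vs {0.17, 0.31, 0.37, 0.37} → pass.
TA2 (methods 1·2): 0.58 vs {0.17, 0.31, 0.55, 0.47} → pass.
Gri (methods 1·2): 0.48 vs {0.37, 0.37, 0.55, 0.47} → fail.
1 of 3 fail.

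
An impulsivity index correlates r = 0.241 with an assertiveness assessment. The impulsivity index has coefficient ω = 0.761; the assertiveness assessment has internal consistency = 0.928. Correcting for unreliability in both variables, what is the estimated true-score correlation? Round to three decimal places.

0.287

r_true = r_obs / √(r_xx · r_yy) = 0.241 / √(0.761 × 0.928) = 0.241 / √0.706208 = 0.241 / 0.8404 ≈ 0.287.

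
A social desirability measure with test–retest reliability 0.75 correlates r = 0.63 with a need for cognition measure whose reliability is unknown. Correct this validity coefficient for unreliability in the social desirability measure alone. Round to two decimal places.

0.73

Single correction: r_c = r_obs / √r_xx = 0.63 / √0.75 = 0.63 / 0.8660 ≈ 0.73.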